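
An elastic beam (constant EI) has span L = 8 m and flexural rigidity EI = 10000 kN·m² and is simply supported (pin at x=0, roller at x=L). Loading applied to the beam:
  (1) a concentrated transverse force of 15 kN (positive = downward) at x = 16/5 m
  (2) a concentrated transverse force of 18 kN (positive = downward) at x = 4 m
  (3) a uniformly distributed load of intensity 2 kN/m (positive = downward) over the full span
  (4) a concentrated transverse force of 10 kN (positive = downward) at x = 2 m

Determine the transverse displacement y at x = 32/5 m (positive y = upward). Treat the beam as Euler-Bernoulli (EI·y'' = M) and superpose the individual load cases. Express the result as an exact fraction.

y(32/5) = -22861/781250 m

Load 1 — point force P=15 kN at a=16/5 m (b=L-a=24/5):
  y_1 = -Pa(L-x)(2Lx-a²-x²)/(6LEI)  [x>a] = -15·(16/5)·(8-(32/5))·(2·8·(32/5)-(16/5)²-(32/5)²)/(6·8·10000) = -128/15625 m
Load 2 — point force P=18 kN at a=4 m (b=L-a=4):
  y_2 = -Pa(L-x)(2Lx-a²-x²)/(6LEI)  [x>a] = -18·4·(8-(32/5))·(2·8·(32/5)-4²-(32/5)²)/(6·8·10000) = -852/78125 m
Load 3 — uniform load w=2 kN/m over full span:
  y_3 = -wx(L³-2Lx²+x³)/(24EI) = -2·(32/5)·(8³-2·8·(32/5)²+(32/5)³)/(24·10000) = -7424/1171875 m
Load 4 — point force P=10 kN at a=2 m (b=L-a=6):
  y_4 = -Pa(L-x)(2Lx-a²-x²)/(6LEI)  [x>a] = -10·2·(8-(32/5))·(2·8·(32/5)-2²-(32/5)²)/(6·8·10000) = -359/93750 m
Superposition: y = Σ y_i = -22861/781250 m ≈ -0.029262 m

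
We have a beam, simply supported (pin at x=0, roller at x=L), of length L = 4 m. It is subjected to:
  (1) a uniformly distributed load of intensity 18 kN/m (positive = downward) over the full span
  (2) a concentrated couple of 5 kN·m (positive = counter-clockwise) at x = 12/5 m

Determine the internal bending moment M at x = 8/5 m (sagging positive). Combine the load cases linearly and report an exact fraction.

M(8/5) = 914/25 kN·m

Load 1 — uniform load w=18 kN/m over full span:
  M_1 = wx(L-x)/2 = 18·(8/5)·(4-(8/5))/2 = 864/25 kN·m
Load 2 — applied couple M₀=5 kN·m at a=12/5 m (b=L-a=8/5):
  M_2 = M₀x/L  [x≤a] = 5·(8/5)/4 = 2 kN·m
Superposition: M = Σ M_i = 914/25 kN·m ≈ 36.560000 kN·m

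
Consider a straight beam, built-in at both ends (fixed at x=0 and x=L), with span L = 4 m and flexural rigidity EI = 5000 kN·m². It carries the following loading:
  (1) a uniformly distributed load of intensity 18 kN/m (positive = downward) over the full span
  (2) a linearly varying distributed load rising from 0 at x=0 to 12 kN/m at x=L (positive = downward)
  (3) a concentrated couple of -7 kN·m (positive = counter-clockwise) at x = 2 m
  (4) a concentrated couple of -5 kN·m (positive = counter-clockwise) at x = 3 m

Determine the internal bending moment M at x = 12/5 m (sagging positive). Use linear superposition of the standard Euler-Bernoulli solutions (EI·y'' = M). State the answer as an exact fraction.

M(12/5) = 30331/2000 kN·m

Load 1 — uniform load w=18 kN/m over full span:
  M_1 = wLx/2 - wL²/12 - wx²/2 = 18·4·(12/5)/2 - 18·4²/12 - 18·(12/5)²/2 = 264/25 kN·m
Load 2 — triangular load w₀=12 kN/m (0→w₀ over full span):
  M_2 = 3w₀Lx/20 - w₀L²/30 - w₀x³/(6L) = 3·12·4·(12/5)/20 - 12·4²/30 - 12·(12/5)³/(6·4) = 496/125 kN·m
Load 3 — applied couple M₀=-7 kN·m at a=2 m (b=L-a=2):
  M_3 = R_Ax - M_A - M₀  [x>a] with R_A=-21/8, M_A=-7/4 = (-21/8)·(12/5) - (-7/4) - (-7) = 49/20 kN·m
Load 4 — applied couple M₀=-5 kN·m at a=3 m (b=L-a=1):
  M_4 = R_Ax - M_A  [x≤a] with R_A=-45/32, M_A=-25/16 = (-45/32)·(12/5) - (-25/16) = -29/16 kN·m
Superposition: M = Σ M_i = 30331/2000 kN·m ≈ 15.165500 kN·m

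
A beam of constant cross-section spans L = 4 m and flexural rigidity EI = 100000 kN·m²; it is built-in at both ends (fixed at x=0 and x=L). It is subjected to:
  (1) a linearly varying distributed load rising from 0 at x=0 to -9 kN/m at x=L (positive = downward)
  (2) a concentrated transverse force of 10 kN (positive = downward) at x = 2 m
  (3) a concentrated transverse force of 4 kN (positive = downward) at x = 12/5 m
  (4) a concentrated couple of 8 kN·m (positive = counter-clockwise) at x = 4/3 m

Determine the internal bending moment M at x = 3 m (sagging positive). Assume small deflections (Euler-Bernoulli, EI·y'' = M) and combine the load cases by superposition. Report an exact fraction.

M(3) = -987/1000 kN·m

Load 1 — triangular load w₀=-9 kN/m (0→w₀ over full span):
  M_1 = 3w₀Lx/20 - w₀L²/30 - w₀x³/(6L) = 3·(-9)·4·3/20 - (-9)·4²/30 - (-9)·3³/(6·4) = -51/40 kN·m
Load 2 — point force P=10 kN at a=2 m (b=L-a=2):
  M_2 = Pa²(a+3b)(L-x)/L³ - Pa²b/L²  [x>a] = 10·2²·(2+3·2)·(4-3)/4³ - 10·2²·2/4² = 0 kN·m
Load 3 — point force P=4 kN at a=12/5 m (b=L-a=8/5):
  M_3 = Pa²(a+3b)(L-x)/L³ - Pa²b/L²  [x>a] = 4·(12/5)²·((12/5)+3·(8/5))·(4-3)/4³ - 4·(12/5)²·(8/5)/4² = 36/125 kN·m
Load 4 — applied couple M₀=8 kN·m at a=4/3 m (b=L-a=8/3):
  M_4 = R_Ax - M_A - M₀  [x>a] with R_A=8/3, M_A=0 = (8/3)·3 - 0 - 8 = 0 kN·m
Superposition: M = Σ M_i = -987/1000 kN·m ≈ -0.987000 kN·m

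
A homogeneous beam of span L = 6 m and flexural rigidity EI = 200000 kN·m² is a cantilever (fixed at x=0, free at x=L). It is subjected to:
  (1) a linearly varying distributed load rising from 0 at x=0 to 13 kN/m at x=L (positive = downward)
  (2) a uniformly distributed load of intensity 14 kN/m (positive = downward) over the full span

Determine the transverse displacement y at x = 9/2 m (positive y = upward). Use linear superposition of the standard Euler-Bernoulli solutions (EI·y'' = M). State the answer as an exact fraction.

Load 1 — triangular load w₀=13 kN/m (0→w₀ over full span):
  y_1 = (w₀Lx³/12-w₀L²x²/6-w₀x⁵/(120L))/EI = (13·6·(9/2)³/12-13·6²·(9/2)²/6-13·(9/2)⁵/(120·6))/200000 = -2612493/512000000 m
Load 2 — uniform load w=14 kN/m over full span:
  y_2 = -wx²(x²-4Lx+6L²)/(24EI) = -14·(9/2)²·((9/2)²-4·6·(9/2)+6·6²)/(24·200000) = -96957/12800000 m
Superposition: y = Σ y_i = -6490773/512000000 m ≈ -0.012677 m

y(9/2) = -6490773/512000000 m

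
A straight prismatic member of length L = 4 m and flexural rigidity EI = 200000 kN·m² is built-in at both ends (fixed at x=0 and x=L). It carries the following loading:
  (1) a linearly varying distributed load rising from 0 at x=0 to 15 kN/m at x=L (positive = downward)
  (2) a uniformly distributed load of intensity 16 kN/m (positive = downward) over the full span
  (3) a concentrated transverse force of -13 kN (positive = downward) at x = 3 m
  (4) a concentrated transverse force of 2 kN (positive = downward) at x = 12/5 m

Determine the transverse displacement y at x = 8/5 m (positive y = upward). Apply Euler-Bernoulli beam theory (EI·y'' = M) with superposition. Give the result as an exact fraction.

y(8/5) = -305231/4687500000 m

Load 1 — triangular load w₀=15 kN/m (0→w₀ over full span):
  y_1 = -w₀x²(L-x)²(x+2L)/(120LEI) = -15·(8/5)²·(4-(8/5))²·((8/5)+2·4)/(120·4·200000) = -216/9765625 m
Load 2 — uniform load w=16 kN/m over full span:
  y_2 = -wx²(L-x)²/(24EI) = -16·(8/5)²·(4-(8/5))²/(24·200000) = -96/1953125 m
Load 3 — point force P=-13 kN at a=3 m (b=L-a=1):
  y_3 = -Pb²x²(3aL-(3a+b)x)/(6L³EI)  [x≤a] = -(-13)·1²·(8/5)²·(3·3·4-(3·3+1)·(8/5))/(6·4³·200000) = 13/1500000 m
Load 4 — point force P=2 kN at a=12/5 m (b=L-a=8/5):
  y_4 = -Pb²x²(3aL-(3a+b)x)/(6L³EI)  [x≤a] = -2·(8/5)²·(8/5)²·(3·(12/5)·4-(3·(12/5)+(8/5))·(8/5))/(6·4³·200000) = -368/146484375 m
Superposition: y = Σ y_i = -305231/4687500000 m ≈ -0.000065 m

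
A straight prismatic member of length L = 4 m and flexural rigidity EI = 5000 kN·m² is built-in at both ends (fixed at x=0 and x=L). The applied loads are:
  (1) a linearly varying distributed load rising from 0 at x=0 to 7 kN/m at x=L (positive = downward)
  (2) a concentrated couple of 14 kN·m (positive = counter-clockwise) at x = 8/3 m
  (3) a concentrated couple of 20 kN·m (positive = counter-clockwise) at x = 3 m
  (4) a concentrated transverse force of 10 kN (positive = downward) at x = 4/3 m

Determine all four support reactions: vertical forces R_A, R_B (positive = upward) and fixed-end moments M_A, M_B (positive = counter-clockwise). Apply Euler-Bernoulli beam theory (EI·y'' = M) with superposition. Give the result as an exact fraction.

R_A = 23651/1080 kN, M_A = 11111/540 kN·m, R_B = 2269/1080 kN, M_B = -6649/540 kN·m

Load 1 — triangular load w₀=7 kN/m (0→w₀ over full span):
  R_A = 3w₀L/20 = 3·7·4/20 = 21/5 kN
  M_A = w₀L²/30 = 7·4²/30 = 56/15 kN·m
  R_B = 7w₀L/20 = 7·7·4/20 = 49/5 kN
  M_B = -w₀L²/20 = -7·4²/20 = -28/5 kN·m
Load 2 — applied couple M₀=14 kN·m at a=8/3 m (b=L-a=4/3):
  R_A = 6M₀ab/L³ = 6·14·(8/3)·(4/3)/4³ = 14/3 kN
  M_A = M₀b(2a-b)/L² = 14·(4/3)·(2·(8/3)-(4/3))/4² = 14/3 kN·m
  R_B = -6M₀ab/L³ = -6·14·(8/3)·(4/3)/4³ = -14/3 kN
  M_B = M₀a(2b-a)/L² = 14·(8/3)·(2·(4/3)-(8/3))/4² = 0 kN·m
Load 3 — applied couple M₀=20 kN·m at a=3 m (b=L-a=1):
  R_A = 6M₀ab/L³ = 6·20·3·1/4³ = 45/8 kN
  M_A = M₀b(2a-b)/L² = 20·1·(2·3-1)/4² = 25/4 kN·m
  R_B = -6M₀ab/L³ = -6·20·3·1/4³ = -45/8 kN
  M_B = M₀a(2b-a)/L² = 20·3·(2·1-3)/4² = -15/4 kN·m
Load 4 — point force P=10 kN at a=4/3 m (b=L-a=8/3):
  R_A = Pb²(3a+b)/L³ = 10·(8/3)²·(3·(4/3)+(8/3))/4³ = 200/27 kN
  M_A = Pab²/L² = 10·(4/3)·(8/3)²/4² = 160/27 kN·m
  R_B = Pa²(a+3b)/L³ = 10·(4/3)²·((4/3)+3·(8/3))/4³ = 70/27 kN
  M_B = -Pa²b/L² = -10·(4/3)²·(8/3)/4² = -80/27 kN·m
Superposition: R_A = 23651/1080 kN, M_A = 11111/540 kN·m, R_B = 2269/1080 kN, M_B = -6649/540 kN·m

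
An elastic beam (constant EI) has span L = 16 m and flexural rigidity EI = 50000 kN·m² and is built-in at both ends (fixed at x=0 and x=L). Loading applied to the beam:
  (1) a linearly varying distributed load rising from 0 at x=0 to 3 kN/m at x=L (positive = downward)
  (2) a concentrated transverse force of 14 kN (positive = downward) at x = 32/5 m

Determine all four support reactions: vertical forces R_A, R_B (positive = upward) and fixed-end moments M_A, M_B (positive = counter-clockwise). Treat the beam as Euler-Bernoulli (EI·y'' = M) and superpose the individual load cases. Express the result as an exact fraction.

Load 1 — triangular load w₀=3 kN/m (0→w₀ over full span):
  R_A = 3w₀L/20 = 3·3·16/20 = 36/5 kN
  M_A = w₀L²/30 = 3·16²/30 = 128/5 kN·m
  R_B = 7w₀L/20 = 7·3·16/20 = 84/5 kN
  M_B = -w₀L²/20 = -3·16²/20 = -192/5 kN·m
Load 2 — point force P=14 kN at a=32/5 m (b=L-a=48/5):
  R_A = Pb²(3a+b)/L³ = 14·(48/5)²·(3·(32/5)+(48/5))/16³ = 1134/125 kN
  M_A = Pab²/L² = 14·(32/5)·(48/5)²/16² = 4032/125 kN·m
  R_B = Pa²(a+3b)/L³ = 14·(32/5)²·((32/5)+3·(48/5))/16³ = 616/125 kN
  M_B = -Pa²b/L² = -14·(32/5)²·(48/5)/16² = -2688/125 kN·m
Superposition: R_A = 2034/125 kN, M_A = 7232/125 kN·m, R_B = 2716/125 kN, M_B = -7488/125 kN·m

R_A = 2034/125 kN, M_A = 7232/125 kN·m, R_B = 2716/125 kN, M_B = -7488/125 kN·m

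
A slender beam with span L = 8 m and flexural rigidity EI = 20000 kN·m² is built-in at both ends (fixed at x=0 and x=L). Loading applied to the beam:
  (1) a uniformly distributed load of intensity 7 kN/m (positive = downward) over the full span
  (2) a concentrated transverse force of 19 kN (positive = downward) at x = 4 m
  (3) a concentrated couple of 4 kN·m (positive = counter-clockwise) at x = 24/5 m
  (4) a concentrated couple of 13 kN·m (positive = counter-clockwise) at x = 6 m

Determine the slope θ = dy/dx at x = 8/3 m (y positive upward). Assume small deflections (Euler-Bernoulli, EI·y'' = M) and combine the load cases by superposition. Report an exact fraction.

Load 1 — uniform load w=7 kN/m over full span:
  θ_1 = -wx(L-x)(L-2x)/(12EI) = -7·(8/3)·(8-(8/3))·(8-2·(8/3))/(12·20000) = -56/50625 rad
Load 2 — point force P=19 kN at a=4 m (b=L-a=4):
  θ_2 = -Pb²x(2aL-(3a+b)x)/(2L³EI)  [x≤a] = -19·4²·(8/3)·(2·4·8-(3·4+4)·(8/3))/(2·8³·20000) = -19/22500 rad
Load 3 — applied couple M₀=4 kN·m at a=24/5 m (b=L-a=16/5):
  θ_3 = (R_Ax²/2 - M_Ax)/EI  [x≤a] with R_A=18/25, M_A=32/25 = ((18/25)·(8/3)²/2 - (32/25)·(8/3))/20000 = -2/46875 rad
Load 4 — applied couple M₀=13 kN·m at a=6 m (b=L-a=2):
  θ_4 = (R_Ax²/2 - M_Ax)/EI  [x≤a] with R_A=117/64, M_A=65/16 = ((117/64)·(8/3)²/2 - (65/16)·(8/3))/20000 = -13/60000 rad
Superposition: θ = Σ θ_i = -89503/40500000 rad ≈ -0.002210 rad

θ(8/3) = -89503/40500000 rad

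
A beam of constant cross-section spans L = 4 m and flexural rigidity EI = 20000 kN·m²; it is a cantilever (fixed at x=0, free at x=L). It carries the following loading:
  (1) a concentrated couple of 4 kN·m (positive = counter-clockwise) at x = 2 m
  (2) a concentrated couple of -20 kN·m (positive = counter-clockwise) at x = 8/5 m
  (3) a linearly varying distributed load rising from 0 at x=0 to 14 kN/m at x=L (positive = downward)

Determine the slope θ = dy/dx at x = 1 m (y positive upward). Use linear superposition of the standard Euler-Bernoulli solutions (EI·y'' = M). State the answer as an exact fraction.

Load 1 — applied couple M₀=4 kN·m at a=2 m (b=L-a=2):
  θ_1 = M₀x/EI  [x≤a] = 4·1/20000 = 1/5000 rad
Load 2 — applied couple M₀=-20 kN·m at a=8/5 m (b=L-a=12/5):
  θ_2 = M₀x/EI  [x≤a] = (-20)·1/20000 = -1/1000 rad
Load 3 — triangular load w₀=14 kN/m (0→w₀ over full span):
  θ_3 = (w₀Lx²/4-w₀L²x/3-w₀x⁴/(24L))/EI = (14·4·1²/4-14·4²·1/3-14·1⁴/(24·4))/20000 = -973/320000 rad
Superposition: θ = Σ θ_i = -1229/320000 rad ≈ -0.003841 rad

θ(1) = -1229/320000 rad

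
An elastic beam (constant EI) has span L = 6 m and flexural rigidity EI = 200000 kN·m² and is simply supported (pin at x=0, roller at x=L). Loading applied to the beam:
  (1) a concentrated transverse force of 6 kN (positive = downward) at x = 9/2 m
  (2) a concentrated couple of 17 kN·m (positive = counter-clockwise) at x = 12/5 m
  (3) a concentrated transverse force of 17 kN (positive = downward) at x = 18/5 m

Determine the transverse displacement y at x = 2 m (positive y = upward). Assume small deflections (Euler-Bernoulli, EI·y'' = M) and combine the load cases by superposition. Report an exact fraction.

y(2) = -610691/1800000000 m

Load 1 — point force P=6 kN at a=9/2 m (b=L-a=3/2):
  y_1 = -Pbx(L²-b²-x²)/(6LEI)  [x≤a] = -6·(3/2)·2·(6²-(3/2)²-2²)/(6·6·200000) = -119/1600000 m
Load 2 — applied couple M₀=17 kN·m at a=12/5 m (b=L-a=18/5):
  y_2 = (M₀x³/(6L)+C₁x)/EI  [x≤a] with C₁=M₀(3b²-L²)/(6L)=34/25 = (17·2³/(6·6)+(34/25)·2)/200000 = 731/22500000 m
Load 3 — point force P=17 kN at a=18/5 m (b=L-a=12/5):
  y_3 = -Pbx(L²-b²-x²)/(6LEI)  [x≤a] = -17·(12/5)·2·(6²-(12/5)²-2²)/(6·6·200000) = -697/2343750 m
Superposition: y = Σ y_i = -610691/1800000000 m ≈ -0.000339 m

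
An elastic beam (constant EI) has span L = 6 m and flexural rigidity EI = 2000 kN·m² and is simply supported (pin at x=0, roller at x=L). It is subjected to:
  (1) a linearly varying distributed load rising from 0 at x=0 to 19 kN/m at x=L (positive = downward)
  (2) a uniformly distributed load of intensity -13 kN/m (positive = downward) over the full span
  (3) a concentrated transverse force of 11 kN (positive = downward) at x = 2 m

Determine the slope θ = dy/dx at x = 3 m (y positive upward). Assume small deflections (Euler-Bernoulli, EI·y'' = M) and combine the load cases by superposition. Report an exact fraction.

θ(3) = -1391/1440000 rad

Load 1 — triangular load w₀=19 kN/m (0→w₀ over full span):
  θ_1 = -w₀(7L⁴-30L²x²+15x⁴)/(360LEI) = -19·(7·6⁴-30·6²·3²+15·3⁴)/(360·6·2000) = -399/160000 rad
Load 2 — uniform load w=-13 kN/m over full span:
  θ_2 = -w(L³-6Lx²+4x³)/(24EI) = -(-13)·(6³-6·6·3²+4·3³)/(24·2000) = 0 rad
Load 3 — point force P=11 kN at a=2 m (b=L-a=4):
  θ_3 = -Pa(2L²-6Lx+3x²+a²)/(6LEI)  [x>a] = -11·2·(2·6²-6·6·3+3·3²+2²)/(6·6·2000) = 11/7200 rad
Superposition: θ = Σ θ_i = -1391/1440000 rad ≈ -0.000966 rad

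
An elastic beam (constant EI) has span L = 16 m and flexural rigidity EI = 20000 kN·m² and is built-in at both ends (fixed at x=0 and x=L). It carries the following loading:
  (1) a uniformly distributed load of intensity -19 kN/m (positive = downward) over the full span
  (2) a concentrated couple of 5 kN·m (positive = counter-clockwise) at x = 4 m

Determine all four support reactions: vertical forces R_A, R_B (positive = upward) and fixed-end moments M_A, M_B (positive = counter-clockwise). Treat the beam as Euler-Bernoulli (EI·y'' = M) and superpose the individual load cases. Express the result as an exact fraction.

Load 1 — uniform load w=-19 kN/m over full span:
  R_A = wL/2 = (-19)·16/2 = -152 kN
  M_A = wL²/12 = (-19)·16²/12 = -1216/3 kN·m
  R_B = wL/2 = (-19)·16/2 = -152 kN
  M_B = -wL²/12 = -(-19)·16²/12 = 1216/3 kN·m
Load 2 — applied couple M₀=5 kN·m at a=4 m (b=L-a=12):
  R_A = 6M₀ab/L³ = 6·5·4·12/16³ = 45/128 kN
  M_A = M₀b(2a-b)/L² = 5·12·(2·4-12)/16² = -15/16 kN·m
  R_B = -6M₀ab/L³ = -6·5·4·12/16³ = -45/128 kN
  M_B = M₀a(2b-a)/L² = 5·4·(2·12-4)/16² = 25/16 kN·m
Superposition: R_A = -19411/128 kN, M_A = -19501/48 kN·m, R_B = -19501/128 kN, M_B = 19531/48 kN·m

R_A = -19411/128 kN, M_A = -19501/48 kN·m, R_B = -19501/128 kN, M_B = 19531/48 kN·m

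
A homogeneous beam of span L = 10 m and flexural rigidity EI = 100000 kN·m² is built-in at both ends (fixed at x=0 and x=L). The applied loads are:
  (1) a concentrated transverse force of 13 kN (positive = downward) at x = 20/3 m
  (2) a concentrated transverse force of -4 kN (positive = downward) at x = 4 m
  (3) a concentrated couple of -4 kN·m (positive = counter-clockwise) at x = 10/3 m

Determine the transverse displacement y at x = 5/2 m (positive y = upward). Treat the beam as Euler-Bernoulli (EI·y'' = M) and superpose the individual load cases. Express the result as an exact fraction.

y(5/2) = -2969/25920000 m

Load 1 — point force P=13 kN at a=20/3 m (b=L-a=10/3):
  y_1 = -Pb²x²(3aL-(3a+b)x)/(6L³EI)  [x≤a] = -13·(10/3)²·(5/2)²·(3·(20/3)·10-(3·(20/3)+(10/3))·(5/2))/(6·10³·100000) = -221/1036800 m
Load 2 — point force P=-4 kN at a=4 m (b=L-a=6):
  y_2 = -Pb²x²(3aL-(3a+b)x)/(6L³EI)  [x≤a] = -(-4)·6²·(5/2)²·(3·4·10-(3·4+6)·(5/2))/(6·10³·100000) = 9/80000 m
Load 3 — applied couple M₀=-4 kN·m at a=10/3 m (b=L-a=20/3):
  y_3 = (R_Ax³/6 - M_Ax²/2)/EI  [x≤a] with R_A=-8/15, M_A=0 = ((-8/15)·(5/2)³/6 - 0·(5/2)²/2)/100000 = -1/72000 m
Superposition: y = Σ y_i = -2969/25920000 m ≈ -0.000115 m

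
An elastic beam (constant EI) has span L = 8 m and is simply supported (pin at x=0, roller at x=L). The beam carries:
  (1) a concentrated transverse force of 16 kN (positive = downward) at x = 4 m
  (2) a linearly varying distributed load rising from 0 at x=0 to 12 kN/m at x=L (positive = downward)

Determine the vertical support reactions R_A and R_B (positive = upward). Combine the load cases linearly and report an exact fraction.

Load 1 — point force P=16 kN at a=4 m (b=L-a=4):
  R_A = Pb/L = 16·4/8 = 8 kN
  R_B = Pa/L = 16·4/8 = 8 kN
Load 2 — triangular load w₀=12 kN/m (0→w₀ over full span):
  R_A = w₀L/6 = 12·8/6 = 16 kN
  R_B = w₀L/3 = 12·8/3 = 32 kN
Superposition: R_A = 24 kN, R_B = 40 kN

R_A = 24 kN, R_B = 40 kN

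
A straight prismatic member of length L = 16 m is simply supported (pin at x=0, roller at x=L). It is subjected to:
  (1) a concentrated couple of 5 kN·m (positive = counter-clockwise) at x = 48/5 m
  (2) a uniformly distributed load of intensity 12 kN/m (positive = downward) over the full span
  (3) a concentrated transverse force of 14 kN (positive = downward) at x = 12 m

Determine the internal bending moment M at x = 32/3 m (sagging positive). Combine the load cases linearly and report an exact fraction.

M(32/3) = 377 kN·m

Load 1 — applied couple M₀=5 kN·m at a=48/5 m (b=L-a=32/5):
  M_1 = M₀x/L - M₀  [x>a] = 5·(32/3)/16 - 5 = -5/3 kN·m
Load 2 — uniform load w=12 kN/m over full span:
  M_2 = wx(L-x)/2 = 12·(32/3)·(16-(32/3))/2 = 1024/3 kN·m
Load 3 — point force P=14 kN at a=12 m (b=L-a=4):
  M_3 = Pbx/L  [x≤a] = 14·4·(32/3)/16 = 112/3 kN·m
Superposition: M = Σ M_i = 377 kN·m ≈ 377.000000 kN·m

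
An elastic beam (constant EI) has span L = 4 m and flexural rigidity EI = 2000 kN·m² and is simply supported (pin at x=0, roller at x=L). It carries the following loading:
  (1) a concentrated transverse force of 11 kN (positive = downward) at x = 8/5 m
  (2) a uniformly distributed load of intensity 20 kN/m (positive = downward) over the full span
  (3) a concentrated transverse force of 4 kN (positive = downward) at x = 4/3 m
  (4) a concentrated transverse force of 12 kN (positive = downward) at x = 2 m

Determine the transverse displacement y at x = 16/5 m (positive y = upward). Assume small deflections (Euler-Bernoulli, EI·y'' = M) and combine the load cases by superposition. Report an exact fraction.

Load 1 — point force P=11 kN at a=8/5 m (b=L-a=12/5):
  y_1 = -Pa(L-x)(2Lx-a²-x²)/(6LEI)  [x>a] = -11·(8/5)·(4-(16/5))·(2·4·(16/5)-(8/5)²-(16/5)²)/(6·4·2000) = -176/46875 m
Load 2 — uniform load w=20 kN/m over full span:
  y_2 = -wx(L³-2Lx²+x³)/(24EI) = -20·(16/5)·(4³-2·4·(16/5)²+(16/5)³)/(24·2000) = -928/46875 m
Load 3 — point force P=4 kN at a=4/3 m (b=L-a=8/3):
  y_3 = -Pa(L-x)(2Lx-a²-x²)/(6LEI)  [x>a] = -4·(4/3)·(4-(16/5))·(2·4·(16/5)-(4/3)²-(16/5)²)/(6·4·2000) = -1528/1265625 m
Load 4 — point force P=12 kN at a=2 m (b=L-a=2):
  y_4 = -Pa(L-x)(2Lx-a²-x²)/(6LEI)  [x>a] = -12·2·(4-(16/5))·(2·4·(16/5)-2²-(16/5)²)/(6·4·2000) = -71/15625 m
Superposition: y = Σ y_i = -37087/1265625 m ≈ -0.029303 m

y(16/5) = -37087/1265625 m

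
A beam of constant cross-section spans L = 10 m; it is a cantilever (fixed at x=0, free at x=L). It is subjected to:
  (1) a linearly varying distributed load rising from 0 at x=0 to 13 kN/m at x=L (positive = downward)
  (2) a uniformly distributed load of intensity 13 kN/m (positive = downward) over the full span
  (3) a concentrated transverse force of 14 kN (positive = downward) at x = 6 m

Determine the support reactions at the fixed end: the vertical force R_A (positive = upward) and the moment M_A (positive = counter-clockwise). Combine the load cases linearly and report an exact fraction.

Load 1 — triangular load w₀=13 kN/m (0→w₀ over full span):
  R_A = w₀L/2 = 13·10/2 = 65 kN
  M_A = w₀L²/3 = 13·10²/3 = 1300/3 kN·m
Load 2 — uniform load w=13 kN/m over full span:
  R_A = wL = 13·10 = 130 kN
  M_A = wL²/2 = 13·10²/2 = 650 kN·m
Load 3 — point force P=14 kN at a=6 m (b=L-a=4):
  R_A = P = 14 kN
  M_A = Pa = 14·6 = 84 kN·m
Superposition: R_A = 209 kN, M_A = 3502/3 kN·m

R_A = 209 kN, M_A = 3502/3 kN·m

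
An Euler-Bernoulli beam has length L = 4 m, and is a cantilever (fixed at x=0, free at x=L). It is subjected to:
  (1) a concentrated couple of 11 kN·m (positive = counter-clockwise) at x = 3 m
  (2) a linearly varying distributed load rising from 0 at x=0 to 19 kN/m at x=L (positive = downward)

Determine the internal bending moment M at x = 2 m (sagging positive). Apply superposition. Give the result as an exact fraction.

Load 1 — applied couple M₀=11 kN·m at a=3 m (b=L-a=1):
  M_1 = M₀  [x≤a] = 11 = 11 kN·m
Load 2 — triangular load w₀=19 kN/m (0→w₀ over full span):
  M_2 = w₀Lx/2 - w₀L²/3 - w₀x³/(6L) = 19·4·2/2 - 19·4²/3 - 19·2³/(6·4) = -95/3 kN·m
Superposition: M = Σ M_i = -62/3 kN·m ≈ -20.666667 kN·m

M(2) = -62/3 kN·m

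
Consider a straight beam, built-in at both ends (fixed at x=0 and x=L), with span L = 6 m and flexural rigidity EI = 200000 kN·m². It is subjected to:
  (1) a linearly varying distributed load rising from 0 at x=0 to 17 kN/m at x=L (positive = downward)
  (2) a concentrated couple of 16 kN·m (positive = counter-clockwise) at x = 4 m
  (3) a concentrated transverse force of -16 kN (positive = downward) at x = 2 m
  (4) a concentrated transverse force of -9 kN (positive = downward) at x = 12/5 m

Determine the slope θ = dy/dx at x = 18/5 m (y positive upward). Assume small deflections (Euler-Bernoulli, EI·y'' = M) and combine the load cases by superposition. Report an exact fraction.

Load 1 — triangular load w₀=17 kN/m (0→w₀ over full span):
  θ_1 = -w₀(2x(L-x)(L-2x)(x+2L)+x²(L-x)²)/(120LEI) = -17·(2·(18/5)·(6-(18/5))·(6-2·(18/5))·((18/5)+2·6)+(18/5)²·(6-(18/5))²)/(120·6·200000) = 459/15625000 rad
Load 2 — applied couple M₀=16 kN·m at a=4 m (b=L-a=2):
  θ_2 = (R_Ax²/2 - M_Ax)/EI  [x≤a] with R_A=32/9, M_A=16/3 = ((32/9)·(18/5)²/2 - (16/3)·(18/5))/200000 = 3/156250 rad
Load 3 — point force P=-16 kN at a=2 m (b=L-a=4):
  θ_3 = Pa²(L-x)(2bL-(3b+a)(L-x))/(2L³EI)  [x>a] = (-16)·2²·(6-(18/5))·(2·4·6-(3·4+2)·(6-(18/5)))/(2·6³·200000) = -2/78125 rad
Load 4 — point force P=-9 kN at a=12/5 m (b=L-a=18/5):
  θ_4 = Pa²(L-x)(2bL-(3b+a)(L-x))/(2L³EI)  [x>a] = (-9)·(12/5)²·(6-(18/5))·(2·(18/5)·6-(3·(18/5)+(12/5))·(6-(18/5)))/(2·6³·200000) = -162/9765625 rad
Superposition: θ = Σ θ_i = 499/78125000 rad ≈ 0.000006 rad

θ(18/5) = 499/78125000 rad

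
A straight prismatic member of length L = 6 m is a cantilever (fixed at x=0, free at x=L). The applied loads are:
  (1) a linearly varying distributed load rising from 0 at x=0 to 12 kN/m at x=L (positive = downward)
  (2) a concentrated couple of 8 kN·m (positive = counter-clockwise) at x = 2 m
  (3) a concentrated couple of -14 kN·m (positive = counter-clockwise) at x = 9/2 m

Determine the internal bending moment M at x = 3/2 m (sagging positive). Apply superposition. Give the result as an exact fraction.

Load 1 — triangular load w₀=12 kN/m (0→w₀ over full span):
  M_1 = w₀Lx/2 - w₀L²/3 - w₀x³/(6L) = 12·6·(3/2)/2 - 12·6²/3 - 12·(3/2)³/(6·6) = -729/8 kN·m
Load 2 — applied couple M₀=8 kN·m at a=2 m (b=L-a=4):
  M_2 = M₀  [x≤a] = 8 = 8 kN·m
Load 3 — applied couple M₀=-14 kN·m at a=9/2 m (b=L-a=3/2):
  M_3 = M₀  [x≤a] = (-14) = -14 kN·m
Superposition: M = Σ M_i = -777/8 kN·m ≈ -97.125000 kN·m

M(3/2) = -777/8 kN·m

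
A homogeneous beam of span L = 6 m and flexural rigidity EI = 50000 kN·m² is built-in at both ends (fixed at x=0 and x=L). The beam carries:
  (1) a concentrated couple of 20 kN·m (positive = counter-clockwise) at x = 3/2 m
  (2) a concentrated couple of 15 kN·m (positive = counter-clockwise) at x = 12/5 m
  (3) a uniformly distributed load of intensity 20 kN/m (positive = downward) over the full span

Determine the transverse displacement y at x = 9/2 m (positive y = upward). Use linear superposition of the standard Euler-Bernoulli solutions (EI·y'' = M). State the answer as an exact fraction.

Load 1 — applied couple M₀=20 kN·m at a=3/2 m (b=L-a=9/2):
  y_1 = (R_Ax³/6 - M_Ax²/2 - M₀(x-a)²/2)/EI  [x>a] with R_A=15/4, M_A=-15/4 = ((15/4)·(9/2)³/6 - (-15/4)·(9/2)²/2 - 20·((9/2)-(3/2))²/2)/50000 = 63/640000 m
Load 2 — applied couple M₀=15 kN·m at a=12/5 m (b=L-a=18/5):
  y_2 = (R_Ax³/6 - M_Ax²/2 - M₀(x-a)²/2)/EI  [x>a] with R_A=18/5, M_A=9/5 = ((18/5)·(9/2)³/6 - (9/5)·(9/2)²/2 - 15·((9/2)-(12/5))²/2)/50000 = 27/400000 m
Load 3 — uniform load w=20 kN/m over full span:
  y_3 = -wx²(L-x)²/(24EI) = -20·(9/2)²·(6-(9/2))²/(24·50000) = -243/320000 m
Superposition: y = Σ y_i = -1899/3200000 m ≈ -0.000593 m

y(9/2) = -1899/3200000 m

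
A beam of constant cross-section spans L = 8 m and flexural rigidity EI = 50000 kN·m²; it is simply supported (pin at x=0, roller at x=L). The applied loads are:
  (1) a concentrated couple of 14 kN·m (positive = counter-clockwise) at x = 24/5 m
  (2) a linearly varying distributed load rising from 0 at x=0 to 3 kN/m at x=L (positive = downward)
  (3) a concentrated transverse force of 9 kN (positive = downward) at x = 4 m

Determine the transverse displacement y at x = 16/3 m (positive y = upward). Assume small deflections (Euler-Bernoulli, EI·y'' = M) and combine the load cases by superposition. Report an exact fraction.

Load 1 — applied couple M₀=14 kN·m at a=24/5 m (b=L-a=16/5):
  y_1 = (M₀x³/(6L)-M₀(x-a)²/2+C₁x)/EI  [x>a] with C₁=M₀(3b²-L²)/(6L)=-728/75 = (14·(16/3)³/(6·8)-14·((16/3)-(24/5))²/2+(-728/75)·(16/3))/50000 = -1204/6328125 m
Load 2 — triangular load w₀=3 kN/m (0→w₀ over full span):
  y_2 = -w₀x(7L⁴-10L²x²+3x⁴)/(360LEI) = -3·(16/3)·(7·8⁴-10·8²·(16/3)²+3·(16/3)⁴)/(360·8·50000) = -1088/759375 m
Load 3 — point force P=9 kN at a=4 m (b=L-a=4):
  y_3 = -Pa(L-x)(2Lx-a²-x²)/(6LEI)  [x>a] = -9·4·(8-(16/3))·(2·8·(16/3)-4²-(16/3)²)/(6·8·50000) = -46/28125 m
Superposition: y = Σ y_i = -61862/18984375 m ≈ -0.003259 m

y(16/3) = -61862/18984375 m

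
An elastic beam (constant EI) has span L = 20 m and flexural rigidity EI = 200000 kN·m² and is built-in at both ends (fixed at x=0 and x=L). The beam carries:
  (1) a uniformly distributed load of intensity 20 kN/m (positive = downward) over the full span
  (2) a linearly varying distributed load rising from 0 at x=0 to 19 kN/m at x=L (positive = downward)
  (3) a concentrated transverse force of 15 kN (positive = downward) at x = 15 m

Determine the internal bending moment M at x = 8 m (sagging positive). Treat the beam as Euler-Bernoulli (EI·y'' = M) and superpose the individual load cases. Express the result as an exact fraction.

M(8) = 100709/240 kN·m

Load 1 — uniform load w=20 kN/m over full span:
  M_1 = wLx/2 - wL²/12 - wx²/2 = 20·20·8/2 - 20·20²/12 - 20·8²/2 = 880/3 kN·m
Load 2 — triangular load w₀=19 kN/m (0→w₀ over full span):
  M_2 = 3w₀Lx/20 - w₀L²/30 - w₀x³/(6L) = 3·19·20·8/20 - 19·20²/30 - 19·8³/(6·20) = 608/5 kN·m
Load 3 — point force P=15 kN at a=15 m (b=L-a=5):
  M_3 = Pb²(3a+b)x/L³ - Pab²/L²  [x≤a] = 15·5²·(3·15+5)·8/20³ - 15·15·5²/20² = 75/16 kN·m
Superposition: M = Σ M_i = 100709/240 kN·m ≈ 419.620833 kN·m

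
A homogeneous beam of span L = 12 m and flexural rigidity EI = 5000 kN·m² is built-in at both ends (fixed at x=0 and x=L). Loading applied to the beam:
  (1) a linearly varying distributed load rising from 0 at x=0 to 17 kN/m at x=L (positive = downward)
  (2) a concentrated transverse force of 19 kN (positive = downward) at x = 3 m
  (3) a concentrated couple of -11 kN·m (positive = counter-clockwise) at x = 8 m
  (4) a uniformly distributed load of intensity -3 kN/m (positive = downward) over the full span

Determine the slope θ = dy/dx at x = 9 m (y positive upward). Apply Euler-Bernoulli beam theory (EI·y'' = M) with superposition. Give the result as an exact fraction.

Load 1 — triangular load w₀=17 kN/m (0→w₀ over full span):
  θ_1 = -w₀(2x(L-x)(L-2x)(x+2L)+x²(L-x)²)/(120LEI) = -17·(2·9·(12-9)·(12-2·9)·(9+2·12)+9²·(12-9)²)/(120·12·5000) = 18819/800000 rad
Load 2 — point force P=19 kN at a=3 m (b=L-a=9):
  θ_2 = Pa²(L-x)(2bL-(3b+a)(L-x))/(2L³EI)  [x>a] = 19·3²·(12-9)·(2·9·12-(3·9+3)·(12-9))/(2·12³·5000) = 1197/320000 rad
Load 3 — applied couple M₀=-11 kN·m at a=8 m (b=L-a=4):
  θ_3 = (R_Ax²/2 - M_Ax - M₀(x-a))/EI  [x>a] with R_A=-11/9, M_A=-11/3 = ((-11/9)·9²/2 - (-11/3)·9 - (-11)·(9-8))/5000 = -11/10000 rad
Load 4 — uniform load w=-3 kN/m over full span:
  θ_4 = -wx(L-x)(L-2x)/(12EI) = -(-3)·9·(12-9)·(12-2·9)/(12·5000) = -81/10000 rad
Superposition: θ = Σ θ_i = 28903/1600000 rad ≈ 0.018064 rad

θ(9) = 28903/1600000 rad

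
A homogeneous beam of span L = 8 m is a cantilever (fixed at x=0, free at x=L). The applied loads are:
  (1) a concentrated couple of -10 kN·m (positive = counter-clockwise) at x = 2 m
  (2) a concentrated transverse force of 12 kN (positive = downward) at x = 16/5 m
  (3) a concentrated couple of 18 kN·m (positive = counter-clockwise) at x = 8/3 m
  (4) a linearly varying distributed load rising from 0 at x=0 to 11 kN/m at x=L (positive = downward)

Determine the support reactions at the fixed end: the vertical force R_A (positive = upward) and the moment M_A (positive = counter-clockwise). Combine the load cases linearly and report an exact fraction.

R_A = 56 kN, M_A = 3976/15 kN·m

Load 1 — applied couple M₀=-10 kN·m at a=2 m (b=L-a=6):
  R_A = 0 kN
  M_A = -M₀ = -(-10) = 10 kN·m
Load 2 — point force P=12 kN at a=16/5 m (b=L-a=24/5):
  R_A = P = 12 kN
  M_A = Pa = 12·(16/5) = 192/5 kN·m
Load 3 — applied couple M₀=18 kN·m at a=8/3 m (b=L-a=16/3):
  R_A = 0 kN
  M_A = -M₀ = -18 kN·m
Load 4 — triangular load w₀=11 kN/m (0→w₀ over full span):
  R_A = w₀L/2 = 11·8/2 = 44 kN
  M_A = w₀L²/3 = 11·8²/3 = 704/3 kN·m
Superposition: R_A = 56 kN, M_A = 3976/15 kN·m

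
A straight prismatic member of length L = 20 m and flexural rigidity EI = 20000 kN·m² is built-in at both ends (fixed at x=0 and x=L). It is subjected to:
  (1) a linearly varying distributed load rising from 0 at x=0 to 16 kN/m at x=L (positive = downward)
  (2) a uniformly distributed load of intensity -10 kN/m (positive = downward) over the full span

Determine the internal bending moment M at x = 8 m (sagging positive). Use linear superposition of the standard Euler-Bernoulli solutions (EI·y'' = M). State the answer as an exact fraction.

M(8) = -664/15 kN·m

Load 1 — triangular load w₀=16 kN/m (0→w₀ over full span):
  M_1 = 3w₀Lx/20 - w₀L²/30 - w₀x³/(6L) = 3·16·20·8/20 - 16·20²/30 - 16·8³/(6·20) = 512/5 kN·m
Load 2 — uniform load w=-10 kN/m over full span:
  M_2 = wLx/2 - wL²/12 - wx²/2 = (-10)·20·8/2 - (-10)·20²/12 - (-10)·8²/2 = -440/3 kN·m
Superposition: M = Σ M_i = -664/15 kN·m ≈ -44.266667 kN·m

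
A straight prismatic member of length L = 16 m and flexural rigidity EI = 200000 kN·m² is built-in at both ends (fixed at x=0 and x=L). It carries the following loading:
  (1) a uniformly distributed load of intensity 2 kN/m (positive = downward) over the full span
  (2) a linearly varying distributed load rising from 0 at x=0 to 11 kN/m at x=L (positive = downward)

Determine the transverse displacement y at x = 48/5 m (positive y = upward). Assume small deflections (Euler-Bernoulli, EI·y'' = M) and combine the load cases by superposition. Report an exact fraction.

Load 1 — uniform load w=2 kN/m over full span:
  y_1 = -wx²(L-x)²/(24EI) = -2·(48/5)²·(16-(48/5))²/(24·200000) = -3072/1953125 m
Load 2 — triangular load w₀=11 kN/m (0→w₀ over full span):
  y_2 = -w₀x²(L-x)²(x+2L)/(120LEI) = -11·(48/5)²·(16-(48/5))²·((48/5)+2·16)/(120·16·200000) = -219648/48828125 m
Superposition: y = Σ y_i = -296448/48828125 m ≈ -0.006071 m

y(48/5) = -296448/48828125 m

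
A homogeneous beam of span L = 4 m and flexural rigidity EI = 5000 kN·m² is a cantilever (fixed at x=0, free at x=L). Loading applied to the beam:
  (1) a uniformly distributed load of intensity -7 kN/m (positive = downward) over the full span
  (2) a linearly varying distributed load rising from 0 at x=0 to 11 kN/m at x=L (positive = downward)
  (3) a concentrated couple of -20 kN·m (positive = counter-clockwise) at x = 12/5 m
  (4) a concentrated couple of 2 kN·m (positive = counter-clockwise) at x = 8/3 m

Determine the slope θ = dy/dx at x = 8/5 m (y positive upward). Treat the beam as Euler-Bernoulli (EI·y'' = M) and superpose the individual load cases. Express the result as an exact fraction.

θ(8/5) = -8606/1171875 rad

Load 1 — uniform load w=-7 kN/m over full span:
  θ_1 = -wx(x²-3Lx+3L²)/(6EI) = -(-7)·(8/5)·((8/5)²-3·4·(8/5)+3·4²)/(6·5000) = 2744/234375 rad
Load 2 — triangular load w₀=11 kN/m (0→w₀ over full span):
  θ_2 = (w₀Lx²/4-w₀L²x/3-w₀x⁴/(24L))/EI = (11·4·(8/5)²/4-11·4²·(8/5)/3-11·(8/5)⁴/(24·4))/5000 = -5192/390625 rad
Load 3 — applied couple M₀=-20 kN·m at a=12/5 m (b=L-a=8/5):
  θ_3 = M₀x/EI  [x≤a] = (-20)·(8/5)/5000 = -4/625 rad
Load 4 — applied couple M₀=2 kN·m at a=8/3 m (b=L-a=4/3):
  θ_4 = M₀x/EI  [x≤a] = 2·(8/5)/5000 = 2/3125 rad
Superposition: θ = Σ θ_i = -8606/1171875 rad ≈ -0.007344 rad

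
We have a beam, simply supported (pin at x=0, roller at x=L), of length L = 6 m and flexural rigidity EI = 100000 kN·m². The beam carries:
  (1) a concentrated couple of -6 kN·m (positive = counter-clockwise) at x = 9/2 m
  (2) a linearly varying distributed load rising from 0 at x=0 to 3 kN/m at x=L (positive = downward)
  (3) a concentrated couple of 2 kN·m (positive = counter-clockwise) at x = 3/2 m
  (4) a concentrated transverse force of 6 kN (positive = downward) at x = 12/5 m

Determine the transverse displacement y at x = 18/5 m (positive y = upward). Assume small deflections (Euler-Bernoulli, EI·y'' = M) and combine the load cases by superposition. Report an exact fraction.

Load 1 — applied couple M₀=-6 kN·m at a=9/2 m (b=L-a=3/2):
  y_1 = (M₀x³/(6L)+C₁x)/EI  [x≤a] with C₁=M₀(3b²-L²)/(6L)=39/8 = ((-6)·(18/5)³/(6·6)+(39/8)·(18/5))/100000 = 4887/50000000 m
Load 2 — triangular load w₀=3 kN/m (0→w₀ over full span):
  y_2 = -w₀x(7L⁴-10L²x²+3x⁴)/(360LEI) = -3·(18/5)·(7·6⁴-10·6²·(18/5)²+3·(18/5)⁴)/(360·6·100000) = -11988/48828125 m
Load 3 — applied couple M₀=2 kN·m at a=3/2 m (b=L-a=9/2):
  y_3 = (M₀x³/(6L)-M₀(x-a)²/2+C₁x)/EI  [x>a] with C₁=M₀(3b²-L²)/(6L)=11/8 = (2·(18/5)³/(6·6)-2·((18/5)-(3/2))²/2+(11/8)·(18/5))/100000 = 783/25000000 m
Load 4 — point force P=6 kN at a=12/5 m (b=L-a=18/5):
  y_4 = -Pa(L-x)(2Lx-a²-x²)/(6LEI)  [x>a] = -6·(12/5)·(6-(18/5))·(2·6·(18/5)-(12/5)²-(18/5)²)/(6·6·100000) = -459/1953125 m
Superposition: y = Σ y_i = -2196639/6250000000 m ≈ -0.000351 m

y(18/5) = -2196639/6250000000 m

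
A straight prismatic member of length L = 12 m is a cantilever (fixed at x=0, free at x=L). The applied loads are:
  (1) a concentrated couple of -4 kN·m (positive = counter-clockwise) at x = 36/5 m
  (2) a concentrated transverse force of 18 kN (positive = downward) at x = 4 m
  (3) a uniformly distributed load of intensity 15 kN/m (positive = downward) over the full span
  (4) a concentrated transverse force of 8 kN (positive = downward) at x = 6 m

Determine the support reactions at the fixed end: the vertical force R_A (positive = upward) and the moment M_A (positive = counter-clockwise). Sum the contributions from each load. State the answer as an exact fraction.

R_A = 206 kN, M_A = 1204 kN·m

Load 1 — applied couple M₀=-4 kN·m at a=36/5 m (b=L-a=24/5):
  R_A = 0 kN
  M_A = -M₀ = -(-4) = 4 kN·m
Load 2 — point force P=18 kN at a=4 m (b=L-a=8):
  R_A = P = 18 kN
  M_A = Pa = 18·4 = 72 kN·m
Load 3 — uniform load w=15 kN/m over full span:
  R_A = wL = 15·12 = 180 kN
  M_A = wL²/2 = 15·12²/2 = 1080 kN·m
Load 4 — point force P=8 kN at a=6 m (b=L-a=6):
  R_A = P = 8 kN
  M_A = Pa = 8·6 = 48 kN·m
Superposition: R_A = 206 kN, M_A = 1204 kN·m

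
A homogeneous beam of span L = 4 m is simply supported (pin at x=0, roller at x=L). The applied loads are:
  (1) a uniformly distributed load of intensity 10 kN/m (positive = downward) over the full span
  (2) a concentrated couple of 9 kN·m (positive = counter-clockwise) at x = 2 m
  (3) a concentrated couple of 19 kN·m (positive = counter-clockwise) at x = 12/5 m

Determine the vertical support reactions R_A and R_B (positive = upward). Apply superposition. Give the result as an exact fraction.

Load 1 — uniform load w=10 kN/m over full span:
  R_A = wL/2 = 10·4/2 = 20 kN
  R_B = wL/2 = 10·4/2 = 20 kN
Load 2 — applied couple M₀=9 kN·m at a=2 m (b=L-a=2):
  R_A = M₀/L = 9/4 kN
  R_B = -M₀/L = -9/4 kN
Load 3 — applied couple M₀=19 kN·m at a=12/5 m (b=L-a=8/5):
  R_A = M₀/L = 19/4 kN
  R_B = -M₀/L = -19/4 kN
Superposition: R_A = 27 kN, R_B = 13 kN

R_A = 27 kN, R_B = 13 kN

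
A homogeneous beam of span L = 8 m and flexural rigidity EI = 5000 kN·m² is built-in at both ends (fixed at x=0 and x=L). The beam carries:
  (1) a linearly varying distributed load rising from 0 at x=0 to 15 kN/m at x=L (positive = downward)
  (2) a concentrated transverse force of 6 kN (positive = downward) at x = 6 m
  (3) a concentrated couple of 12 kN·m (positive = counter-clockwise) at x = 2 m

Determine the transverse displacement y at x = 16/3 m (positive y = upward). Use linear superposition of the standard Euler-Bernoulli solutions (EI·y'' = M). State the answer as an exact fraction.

Load 1 — triangular load w₀=15 kN/m (0→w₀ over full span):
  y_1 = -w₀x²(L-x)²(x+2L)/(120LEI) = -15·(16/3)²·(8-(16/3))²·((16/3)+2·8)/(120·8·5000) = -2048/151875 m
Load 2 — point force P=6 kN at a=6 m (b=L-a=2):
  y_2 = -Pb²x²(3aL-(3a+b)x)/(6L³EI)  [x≤a] = -6·2²·(16/3)²·(3·6·8-(3·6+2)·(16/3))/(6·8³·5000) = -28/16875 m
Load 3 — applied couple M₀=12 kN·m at a=2 m (b=L-a=6):
  y_3 = (R_Ax³/6 - M_Ax²/2 - M₀(x-a)²/2)/EI  [x>a] with R_A=27/16, M_A=-9/4 = ((27/16)·(16/3)³/6 - (-9/4)·(16/3)²/2 - 12·((16/3)-2)²/2)/5000 = 1/625 m
Superposition: y = Σ y_i = -2057/151875 m ≈ -0.013544 m

y(16/3) = -2057/151875 m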